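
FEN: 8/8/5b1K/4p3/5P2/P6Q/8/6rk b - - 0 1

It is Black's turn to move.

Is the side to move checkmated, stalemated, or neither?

Black to move; black king on h1.
In check: yes, from the white queen on h3.
King squares — g1: own rook; g2: attacked by Qh3; h2: attacked by Qh3.
Legal moves for Black: none.
In check with no legal moves → checkmate.

checkmate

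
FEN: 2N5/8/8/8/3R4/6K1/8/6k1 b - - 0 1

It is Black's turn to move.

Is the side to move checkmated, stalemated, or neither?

neither

Black to move; black king on g1.
In check: no.
Legal moves for Black: Kh1, Kf1.
Black has 2 legal moves and is not in check → neither.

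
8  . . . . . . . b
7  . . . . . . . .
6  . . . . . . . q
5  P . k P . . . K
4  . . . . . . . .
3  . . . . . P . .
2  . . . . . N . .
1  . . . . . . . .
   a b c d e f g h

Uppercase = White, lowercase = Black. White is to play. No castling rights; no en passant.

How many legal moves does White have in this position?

2

White to move; king on h5.
In check: yes, from the black queen on h6.
Legal moves: Kxh6, Kg4.
Count: 2.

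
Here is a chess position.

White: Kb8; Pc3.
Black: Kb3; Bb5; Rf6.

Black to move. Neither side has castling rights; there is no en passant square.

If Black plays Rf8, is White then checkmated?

no

After Rf8: white king on b8; in check: yes, from the black rook on f8.
White has 3 legal replies: Kc7, Kb7, Ka7.
In check but a legal move exists → not checkmate.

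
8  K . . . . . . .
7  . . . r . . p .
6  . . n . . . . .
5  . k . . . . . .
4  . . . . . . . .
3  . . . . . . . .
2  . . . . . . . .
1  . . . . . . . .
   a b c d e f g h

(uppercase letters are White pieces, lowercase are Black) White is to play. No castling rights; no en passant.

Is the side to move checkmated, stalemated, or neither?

White to move; white king on a8.
In check: no.
King squares — a7: attacked by Nc6; b7: attacked by Rd7; b8: attacked by Nc6.
Legal moves for White: none.
Not in check and no legal moves → stalemate.

stalemate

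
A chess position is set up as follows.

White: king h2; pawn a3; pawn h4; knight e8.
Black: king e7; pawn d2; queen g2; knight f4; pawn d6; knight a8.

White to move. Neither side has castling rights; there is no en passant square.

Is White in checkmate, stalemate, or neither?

White to move; white king on h2.
In check: yes, from the black queen on g2.
King squares — g1: attacked by Qg2; h1: attacked by Qg2; g2: attacked by Nf4; g3: attacked by Qg2; h3: attacked by Qg2.
Legal moves for White: none.
In check with no legal moves → checkmate.

checkmate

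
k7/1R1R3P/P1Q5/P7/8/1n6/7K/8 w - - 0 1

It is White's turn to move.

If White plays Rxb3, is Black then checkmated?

yes

After Rxb3: black king on a8; in check: yes, from the white queen on c6.
King squares — a7: attacked by Rd7; b7: attacked by Rb3; b8: attacked by Rb3.
Black has no legal moves → checkmate.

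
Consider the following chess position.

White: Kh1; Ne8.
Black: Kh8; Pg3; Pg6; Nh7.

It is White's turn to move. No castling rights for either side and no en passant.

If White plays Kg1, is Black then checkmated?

no

After Kg1: black king on h8; in check: no.
Black is not in check, so this cannot be checkmate.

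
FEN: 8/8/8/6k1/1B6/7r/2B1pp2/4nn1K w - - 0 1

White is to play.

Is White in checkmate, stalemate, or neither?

White to move; white king on h1.
In check: yes, from the black rook on h3.
King squares — g1: attacked by Pf2; g2: attacked by Ne1; h2: attacked by Nf1.
Legal moves for White: none.
In check with no legal moves → checkmate.

checkmate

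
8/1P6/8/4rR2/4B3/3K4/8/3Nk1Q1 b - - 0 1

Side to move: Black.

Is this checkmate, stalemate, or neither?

checkmate

Black to move; black king on e1.
In check: yes, from the white queen on g1.
King squares — d1: attacked by Qg1; f1: attacked by Qg1; d2: attacked by Kd3; e2: attacked by Kd3; f2: attacked by Nd1.
Legal moves for Black: none.
In check with no legal moves → checkmate.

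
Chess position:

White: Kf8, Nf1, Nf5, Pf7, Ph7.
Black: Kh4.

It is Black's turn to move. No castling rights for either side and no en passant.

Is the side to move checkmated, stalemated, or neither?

Black to move; black king on h4.
In check: yes, from the white knight on f5.
King squares — g3: attacked by Nf1; h3: available; g4: available; g5: available; h5: available.
Legal moves for Black: Kh5, Kg5, Kg4, Kh3.
Black is in check but has 4 legal moves → neither.

neither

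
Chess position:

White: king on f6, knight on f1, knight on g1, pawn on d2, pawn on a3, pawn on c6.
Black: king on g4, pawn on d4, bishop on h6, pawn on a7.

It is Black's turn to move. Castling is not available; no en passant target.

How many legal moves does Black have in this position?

12

Black to move; king on g4.
In check: no.
Legal moves: Bf8, Bg7+, Bg5+, Bf4, Be3, Bxd2, Kh5, Kh4, Kf4, a6, d3, a5.
Count: 12.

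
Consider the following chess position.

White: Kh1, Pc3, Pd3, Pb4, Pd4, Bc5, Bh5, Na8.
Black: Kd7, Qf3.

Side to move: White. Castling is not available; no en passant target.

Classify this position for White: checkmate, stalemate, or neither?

White to move; white king on h1.
In check: yes, from the black queen on f3.
Legal moves for White: Kh2, Kg1, Bxf3.
White is in check but has 3 legal moves → neither.

neither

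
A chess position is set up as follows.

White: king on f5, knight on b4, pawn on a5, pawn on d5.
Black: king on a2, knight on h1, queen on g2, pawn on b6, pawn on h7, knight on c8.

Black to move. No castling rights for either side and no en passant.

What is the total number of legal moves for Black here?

5

Black to move; king on a2.
In check: yes, from the white knight on b4.
Legal moves: Kb3, Ka3, Kb2, Kb1, Ka1.
Count: 5.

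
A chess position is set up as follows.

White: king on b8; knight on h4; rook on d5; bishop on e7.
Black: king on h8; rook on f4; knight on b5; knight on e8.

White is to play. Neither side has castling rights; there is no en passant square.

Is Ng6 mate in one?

After Ng6: black king on h8; in check: yes, from the white knight on g6.
Black has 3 legal replies: Kg8, Kh7, Kg7.
In check but a legal move exists → not checkmate.

no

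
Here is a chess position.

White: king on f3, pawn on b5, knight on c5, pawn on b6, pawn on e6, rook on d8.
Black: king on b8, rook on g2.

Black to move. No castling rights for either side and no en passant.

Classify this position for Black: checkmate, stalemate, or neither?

checkmate

Black to move; black king on b8.
In check: yes, from the white rook on d8.
King squares — a7: attacked by Pb6; b7: attacked by Nc5; c7: attacked by Pb6; a8: attacked by Rd8; c8: attacked by Rd8.
Legal moves for Black: none.
In check with no legal moves → checkmate.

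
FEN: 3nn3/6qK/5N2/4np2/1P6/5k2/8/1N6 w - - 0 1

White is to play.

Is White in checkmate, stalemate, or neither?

checkmate

White to move; white king on h7.
In check: yes, from the black queen on g7.
King squares — g6: attacked by Ne5; h6: attacked by Qg7; g7: attacked by Ne8; g8: attacked by Qg7; h8: attacked by Qg7.
Legal moves for White: none.
In check with no legal moves → checkmate.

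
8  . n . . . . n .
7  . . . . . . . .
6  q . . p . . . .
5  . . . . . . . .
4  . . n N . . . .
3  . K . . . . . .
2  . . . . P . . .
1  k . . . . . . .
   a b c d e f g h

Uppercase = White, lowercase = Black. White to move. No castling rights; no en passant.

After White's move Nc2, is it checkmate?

After Nc2: black king on a1; in check: yes, from the white knight on c2.
Black has 1 legal reply: Kb1.
In check but a legal move exists → not checkmate.

no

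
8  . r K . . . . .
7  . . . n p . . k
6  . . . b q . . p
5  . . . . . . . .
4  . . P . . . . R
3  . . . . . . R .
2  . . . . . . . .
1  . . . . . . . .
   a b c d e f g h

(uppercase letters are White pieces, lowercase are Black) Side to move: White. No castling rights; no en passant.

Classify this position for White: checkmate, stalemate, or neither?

White to move; white king on c8.
In check: yes, from the black rook on b8.
King squares — b7: attacked by Rb8; c7: attacked by Bd6; d7: attacked by Qe6; b8: attacked by Bd6; d8: attacked by Rb8.
Legal moves for White: none.
In check with no legal moves → checkmate.

checkmate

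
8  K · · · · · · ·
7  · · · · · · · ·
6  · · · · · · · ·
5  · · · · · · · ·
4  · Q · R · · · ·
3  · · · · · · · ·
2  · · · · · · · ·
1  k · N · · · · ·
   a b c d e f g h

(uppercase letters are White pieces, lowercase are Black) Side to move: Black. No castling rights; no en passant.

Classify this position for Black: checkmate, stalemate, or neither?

Black to move; black king on a1.
In check: no.
King squares — b1: attacked by Qb4; a2: attacked by Nc1; b2: attacked by Qb4.
Legal moves for Black: none.
Not in check and no legal moves → stalemate.

stalemate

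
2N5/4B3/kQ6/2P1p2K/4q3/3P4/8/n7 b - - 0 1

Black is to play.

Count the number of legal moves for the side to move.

Black to move; king on a6.
In check: yes, from the white queen on b6.
Legal moves: none.
Count: 0.

0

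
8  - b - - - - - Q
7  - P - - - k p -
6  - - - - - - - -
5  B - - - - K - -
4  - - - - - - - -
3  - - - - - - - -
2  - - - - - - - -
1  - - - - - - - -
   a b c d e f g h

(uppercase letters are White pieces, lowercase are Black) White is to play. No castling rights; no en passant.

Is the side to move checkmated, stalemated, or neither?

White to move; white king on f5.
In check: no.
Legal moves for White include: Qg8+, Qf8+, Qe8+, Qd8, Qc8, Qxb8, Qh7, Qxg7+, Qh6, Qh5+, Qh4, Qh3, Qh2, Qh1, Kg5, Kg4, Ke4, Bd8, ... (list truncated; more exist).
White has legal moves and is not in check → neither.

neither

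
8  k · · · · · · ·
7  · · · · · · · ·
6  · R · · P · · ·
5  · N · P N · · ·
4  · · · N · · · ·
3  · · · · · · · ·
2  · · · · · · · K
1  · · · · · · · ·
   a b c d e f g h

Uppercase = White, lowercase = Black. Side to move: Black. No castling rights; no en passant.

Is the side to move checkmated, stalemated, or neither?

Black to move; black king on a8.
In check: no.
King squares — a7: attacked by Nb5; b7: attacked by Rb6; b8: attacked by Rb6.
Legal moves for Black: none.
Not in check and no legal moves → stalemate.

stalemate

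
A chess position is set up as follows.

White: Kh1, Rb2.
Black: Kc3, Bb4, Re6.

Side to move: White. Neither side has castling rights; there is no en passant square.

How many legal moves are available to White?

13

White to move; king on h1.
In check: no.
Legal moves: Rxb4, Rb3+, Rh2, Rg2, Rf2, Re2, Rd2, Rc2+, Ra2, Rb1, Kh2, Kg2, Kg1.
Count: 13.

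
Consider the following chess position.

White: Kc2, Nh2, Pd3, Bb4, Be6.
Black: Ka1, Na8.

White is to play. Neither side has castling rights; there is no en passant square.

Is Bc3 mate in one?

After Bc3: black king on a1; in check: yes, from the white bishop on c3.
King squares — b1: attacked by Kc2; a2: attacked by Be6; b2: attacked by Kc2.
Black has no legal moves → checkmate.

yes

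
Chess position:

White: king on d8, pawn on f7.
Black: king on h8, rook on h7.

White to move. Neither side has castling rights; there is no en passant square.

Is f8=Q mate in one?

yes

After f8=Q: black king on h8; in check: yes, from the white queen on f8.
King squares — g7: attacked by Qf8; h7: own rook; g8: attacked by Qf8.
Black has no legal moves → checkmate.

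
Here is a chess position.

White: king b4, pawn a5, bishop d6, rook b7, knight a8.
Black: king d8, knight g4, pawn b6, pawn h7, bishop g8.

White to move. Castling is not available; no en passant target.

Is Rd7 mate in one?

no

After Rd7: black king on d8; in check: yes, from the white rook on d7.
Black has 3 legal replies: Ke8, Kc8, Kxd7.
In check but a legal move exists → not checkmate.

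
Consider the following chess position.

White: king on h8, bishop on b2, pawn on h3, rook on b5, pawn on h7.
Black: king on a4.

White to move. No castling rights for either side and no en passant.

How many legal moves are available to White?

White to move; king on h8.
In check: no.
Legal moves: Kg8, Kg7, Rb8, Rb7, Rb6, Rh5, Rg5, Rf5, Re5, Rd5, Rc5, Ra5+, Rb4+, Rb3, Bg7, Bf6, Be5, Bd4, Bc3, Ba3, Bc1, Ba1, h4.
Count: 23.

23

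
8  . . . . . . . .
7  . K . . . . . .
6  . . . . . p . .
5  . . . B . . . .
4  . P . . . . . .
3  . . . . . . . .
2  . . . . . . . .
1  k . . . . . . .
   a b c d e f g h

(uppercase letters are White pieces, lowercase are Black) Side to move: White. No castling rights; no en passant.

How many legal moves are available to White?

20

White to move; king on b7.
In check: no.
Legal moves: Kc8, Kb8, Ka8, Kc7, Ka7, Kc6, Kb6, Ka6, Bg8, Bf7, Be6, Bc6, Be4, Bc4, Bf3, Bb3, Bg2, Ba2, Bh1, b5.
Count: 20.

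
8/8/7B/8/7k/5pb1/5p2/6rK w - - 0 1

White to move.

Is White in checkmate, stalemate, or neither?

checkmate

White to move; white king on h1.
In check: yes, from the black rook on g1.
King squares — g1: attacked by Pf2; g2: attacked by Rg1; h2: attacked by Bg3.
Legal moves for White: none.
In check with no legal moves → checkmate.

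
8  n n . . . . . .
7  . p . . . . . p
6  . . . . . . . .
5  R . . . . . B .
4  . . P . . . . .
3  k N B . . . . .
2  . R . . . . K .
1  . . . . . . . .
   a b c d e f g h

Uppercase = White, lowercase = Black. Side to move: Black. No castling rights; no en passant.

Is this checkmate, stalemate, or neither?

Black to move; black king on a3.
In check: yes, from the white rook on a5.
King squares — a2: attacked by Rb2; b2: attacked by Bc3; b3: attacked by Rb2; a4: attacked by Ra5; b4: attacked by Bc3.
Legal moves for Black: none.
In check with no legal moves → checkmate.

checkmate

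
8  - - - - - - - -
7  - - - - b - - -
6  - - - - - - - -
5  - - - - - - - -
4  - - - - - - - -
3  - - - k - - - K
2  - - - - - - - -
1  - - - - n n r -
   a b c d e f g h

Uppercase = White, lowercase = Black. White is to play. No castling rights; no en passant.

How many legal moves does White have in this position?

0

White to move; king on h3.
In check: no.
Legal moves: none.
Count: 0.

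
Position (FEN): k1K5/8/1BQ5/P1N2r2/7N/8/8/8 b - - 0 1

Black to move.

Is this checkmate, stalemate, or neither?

checkmate

Black to move; black king on a8.
In check: yes, from the white queen on c6.
King squares — a7: attacked by Bb6; b7: attacked by Nc5; b8: attacked by Kc8.
Legal moves for Black: none.
In check with no legal moves → checkmate.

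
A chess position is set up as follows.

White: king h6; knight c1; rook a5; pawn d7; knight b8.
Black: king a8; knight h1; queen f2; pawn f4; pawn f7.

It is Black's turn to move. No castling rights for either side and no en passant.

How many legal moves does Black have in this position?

Black to move; king on a8.
In check: yes, from the white rook on a5.
Legal moves: Kxb8, Kb7, Qa7.
Count: 3.

3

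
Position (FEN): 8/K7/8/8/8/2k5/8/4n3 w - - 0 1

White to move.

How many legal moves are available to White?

White to move; king on a7.
In check: no.
Legal moves: Kb8, Ka8, Kb7, Kb6, Ka6.
Count: 5.

5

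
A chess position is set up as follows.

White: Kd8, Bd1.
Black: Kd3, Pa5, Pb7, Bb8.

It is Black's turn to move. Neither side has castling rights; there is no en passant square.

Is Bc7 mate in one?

no

After Bc7: white king on d8; in check: yes, from the black bishop on c7.
White has 5 legal replies: Ke8, Kc8, Ke7, Kd7, Kxc7.
In check but a legal move exists → not checkmate.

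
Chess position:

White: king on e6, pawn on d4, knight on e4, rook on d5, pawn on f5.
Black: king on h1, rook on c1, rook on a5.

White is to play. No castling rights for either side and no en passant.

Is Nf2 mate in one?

no

After Nf2: black king on h1; in check: yes, from the white knight on f2.
Black has 3 legal replies: Kh2, Kg2, Kg1.
In check but a legal move exists → not checkmate.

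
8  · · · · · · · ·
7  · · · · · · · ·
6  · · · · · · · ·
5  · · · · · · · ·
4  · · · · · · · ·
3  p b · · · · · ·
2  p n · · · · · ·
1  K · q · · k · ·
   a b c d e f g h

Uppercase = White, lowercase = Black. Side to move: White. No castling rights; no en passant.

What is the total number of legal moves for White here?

White to move; king on a1.
In check: yes, from the black queen on c1.
Legal moves: none.
Count: 0.

0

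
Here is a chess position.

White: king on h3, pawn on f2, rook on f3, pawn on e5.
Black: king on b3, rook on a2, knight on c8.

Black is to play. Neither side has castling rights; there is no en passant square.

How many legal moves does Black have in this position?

Black to move; king on b3.
In check: yes, from the white rook on f3.
Legal moves: Kc4, Kb4, Ka4, Kc2, Kb2.
Count: 5.

5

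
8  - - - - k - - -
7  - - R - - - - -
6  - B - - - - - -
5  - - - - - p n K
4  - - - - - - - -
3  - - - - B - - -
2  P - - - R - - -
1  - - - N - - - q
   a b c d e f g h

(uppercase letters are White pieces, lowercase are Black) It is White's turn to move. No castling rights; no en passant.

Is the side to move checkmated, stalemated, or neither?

White to move; white king on h5.
In check: yes, from the black queen on h1.
Legal moves for White: Kg6, Kxg5, Rh2.
White is in check but has 3 legal moves → neither.

neither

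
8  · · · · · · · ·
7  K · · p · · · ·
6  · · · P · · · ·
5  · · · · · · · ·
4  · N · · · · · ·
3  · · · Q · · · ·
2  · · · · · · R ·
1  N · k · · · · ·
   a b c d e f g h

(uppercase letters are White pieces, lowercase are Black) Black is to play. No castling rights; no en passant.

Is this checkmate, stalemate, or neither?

Black to move; black king on c1.
In check: no.
King squares — b1: attacked by Qd3; d1: attacked by Qd3; b2: attacked by Rg2; c2: attacked by Na1; d2: attacked by Rg2.
Legal moves for Black: none.
Not in check and no legal moves → stalemate.

stalemate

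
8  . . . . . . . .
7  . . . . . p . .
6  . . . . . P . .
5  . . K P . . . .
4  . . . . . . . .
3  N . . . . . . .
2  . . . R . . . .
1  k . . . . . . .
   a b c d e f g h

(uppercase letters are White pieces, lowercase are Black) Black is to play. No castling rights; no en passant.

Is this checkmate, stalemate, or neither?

Black to move; black king on a1.
In check: no.
King squares — b1: attacked by Na3; a2: attacked by Rd2; b2: attacked by Rd2.
Legal moves for Black: none.
Not in check and no legal moves → stalemate.

stalemate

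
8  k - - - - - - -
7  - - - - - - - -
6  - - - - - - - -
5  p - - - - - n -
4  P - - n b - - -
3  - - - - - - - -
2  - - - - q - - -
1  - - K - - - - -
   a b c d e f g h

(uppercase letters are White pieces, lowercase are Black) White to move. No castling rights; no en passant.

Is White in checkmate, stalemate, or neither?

White to move; white king on c1.
In check: no.
King squares — b1: attacked by Be4; d1: attacked by Qe2; b2: attacked by Qe2; c2: attacked by Qe2; d2: attacked by Qe2.
Legal moves for White: none.
Not in check and no legal moves → stalemate.

stalemate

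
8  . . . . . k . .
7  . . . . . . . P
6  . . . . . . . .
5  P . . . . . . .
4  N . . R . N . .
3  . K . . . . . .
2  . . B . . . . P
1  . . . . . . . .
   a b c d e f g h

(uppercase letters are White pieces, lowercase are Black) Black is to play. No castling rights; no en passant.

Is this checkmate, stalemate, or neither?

Black to move; black king on f8.
In check: no.
Legal moves for Black: Ke8, Kg7, Kf7, Ke7.
Black has 4 legal moves and is not in check → neither.

neither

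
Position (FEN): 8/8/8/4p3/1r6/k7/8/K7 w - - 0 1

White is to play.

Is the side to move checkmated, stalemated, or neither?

White to move; white king on a1.
In check: no.
King squares — b1: attacked by Rb4; a2: attacked by Ka3; b2: attacked by Ka3.
Legal moves for White: none.
Not in check and no legal moves → stalemate.

stalemate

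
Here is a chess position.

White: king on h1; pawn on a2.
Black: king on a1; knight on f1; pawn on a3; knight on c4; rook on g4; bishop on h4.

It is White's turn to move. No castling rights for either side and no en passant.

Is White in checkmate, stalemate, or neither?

stalemate

White to move; white king on h1.
In check: no.
King squares — g1: attacked by Rg4; g2: attacked by Rg4; h2: attacked by Nf1.
Legal moves for White: none.
Not in check and no legal moves → stalemate.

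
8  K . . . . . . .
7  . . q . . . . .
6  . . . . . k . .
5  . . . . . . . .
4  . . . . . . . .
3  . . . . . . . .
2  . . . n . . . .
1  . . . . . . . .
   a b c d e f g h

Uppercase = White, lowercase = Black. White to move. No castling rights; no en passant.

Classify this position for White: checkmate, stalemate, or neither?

stalemate

White to move; white king on a8.
In check: no.
King squares — a7: attacked by Qc7; b7: attacked by Qc7; b8: attacked by Qc7.
Legal moves for White: none.
Not in check and no legal moves → stalemate.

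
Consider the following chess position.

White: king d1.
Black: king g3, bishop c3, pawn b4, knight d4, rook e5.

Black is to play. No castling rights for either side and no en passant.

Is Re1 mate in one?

After Re1: white king on d1; in check: yes, from the black rook on e1.
King squares — c1: attacked by Re1; e1: attacked by Bc3; c2: attacked by Nd4; d2: attacked by Bc3; e2: attacked by Re1.
White has no legal moves → checkmate.

yes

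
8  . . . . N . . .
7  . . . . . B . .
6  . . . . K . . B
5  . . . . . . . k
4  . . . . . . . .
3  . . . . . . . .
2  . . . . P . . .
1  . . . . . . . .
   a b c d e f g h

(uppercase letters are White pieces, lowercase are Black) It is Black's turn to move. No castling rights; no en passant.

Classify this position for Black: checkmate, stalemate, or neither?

Black to move; black king on h5.
In check: yes, from the white bishop on f7.
King squares — g4: available; h4: available; g5: attacked by Bh6; g6: attacked by Bf7; h6: available.
Legal moves for Black: Kxh6, Kh4, Kg4.
Black is in check but has 3 legal moves → neither.

neither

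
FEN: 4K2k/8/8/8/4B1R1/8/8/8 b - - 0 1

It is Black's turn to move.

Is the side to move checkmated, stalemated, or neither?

stalemate

Black to move; black king on h8.
In check: no.
King squares — g7: attacked by Rg4; h7: attacked by Be4; g8: attacked by Rg4.
Legal moves for Black: none.
Not in check and no legal moves → stalemate.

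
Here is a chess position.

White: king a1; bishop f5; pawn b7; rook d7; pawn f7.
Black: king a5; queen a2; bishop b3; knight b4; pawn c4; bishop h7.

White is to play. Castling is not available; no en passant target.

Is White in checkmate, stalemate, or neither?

checkmate

White to move; white king on a1.
In check: yes, from the black queen on a2.
King squares — b1: attacked by Qa2; a2: attacked by Bb3; b2: attacked by Qa2.
Legal moves for White: none.
In check with no legal moves → checkmate.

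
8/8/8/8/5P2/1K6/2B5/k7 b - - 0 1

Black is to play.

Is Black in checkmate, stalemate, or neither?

stalemate

Black to move; black king on a1.
In check: no.
King squares — b1: attacked by Bc2; a2: attacked by Kb3; b2: attacked by Kb3.
Legal moves for Black: none.
Not in check and no legal moves → stalemate.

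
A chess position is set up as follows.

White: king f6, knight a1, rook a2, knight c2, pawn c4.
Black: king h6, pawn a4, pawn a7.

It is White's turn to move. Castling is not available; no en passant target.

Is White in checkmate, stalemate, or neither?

neither

White to move; white king on f6.
In check: no.
Legal moves for White: Kf7, Ke7, Ke6, Kf5, Ke5, Nd4, Nb4, Ne3, Na3, Ne1, Rxa4, Ra3, Rb2, Nb3, c5.
White has 15 legal moves and is not in check → neither.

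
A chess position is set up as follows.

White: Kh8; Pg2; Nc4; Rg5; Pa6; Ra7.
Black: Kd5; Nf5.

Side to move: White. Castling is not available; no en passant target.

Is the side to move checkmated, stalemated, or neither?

neither

White to move; white king on h8.
In check: no.
Legal moves for White include: Kg8, Kh7, Ra8, Rh7, Rag7, Rf7, Re7, Rd7+, Rc7, Rb7, Rg8, Rgg7, Rg6, Rh5, Rxf5+, Rg4, Rg3, Nd6, ... (list truncated; more exist).
White has legal moves and is not in check → neither.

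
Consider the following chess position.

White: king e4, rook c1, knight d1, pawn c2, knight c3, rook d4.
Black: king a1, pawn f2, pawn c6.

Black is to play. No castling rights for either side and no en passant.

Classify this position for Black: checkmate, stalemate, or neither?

checkmate

Black to move; black king on a1.
In check: yes, from the white rook on c1.
King squares — b1: attacked by Rc1; a2: attacked by Nc3; b2: attacked by Nd1.
Legal moves for Black: none.
In check with no legal moves → checkmate.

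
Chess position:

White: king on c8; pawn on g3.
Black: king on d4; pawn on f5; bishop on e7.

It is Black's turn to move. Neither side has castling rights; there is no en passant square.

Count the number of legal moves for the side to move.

18

Black to move; king on d4.
In check: no.
Legal moves: Bf8, Bd8, Bf6, Bd6, Bg5, Bc5, Bh4, Bb4, Ba3, Ke5, Kd5, Kc5, Ke4, Kc4, Ke3, Kd3, Kc3, f4.
Count: 18.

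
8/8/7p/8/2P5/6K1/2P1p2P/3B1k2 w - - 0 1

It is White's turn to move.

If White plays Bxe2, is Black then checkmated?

After Bxe2: black king on f1; in check: yes, from the white bishop on e2.
Black has 3 legal replies: Kxe2, Kg1, Ke1.
In check but a legal move exists → not checkmate.

no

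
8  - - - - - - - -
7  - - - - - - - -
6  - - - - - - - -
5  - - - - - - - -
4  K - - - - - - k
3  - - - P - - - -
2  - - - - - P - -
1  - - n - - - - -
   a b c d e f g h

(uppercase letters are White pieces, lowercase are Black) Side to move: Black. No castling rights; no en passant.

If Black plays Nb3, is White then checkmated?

no

After Nb3: white king on a4; in check: no.
White is not in check, so this cannot be checkmate.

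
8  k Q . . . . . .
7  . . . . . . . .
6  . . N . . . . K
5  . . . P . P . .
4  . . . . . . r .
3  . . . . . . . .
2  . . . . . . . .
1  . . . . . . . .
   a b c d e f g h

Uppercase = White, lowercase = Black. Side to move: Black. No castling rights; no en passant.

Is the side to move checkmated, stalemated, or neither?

checkmate

Black to move; black king on a8.
In check: yes, from the white queen on b8.
King squares — a7: attacked by Nc6; b7: attacked by Qb8; b8: attacked by Nc6.
Legal moves for Black: none.
In check with no legal moves → checkmate.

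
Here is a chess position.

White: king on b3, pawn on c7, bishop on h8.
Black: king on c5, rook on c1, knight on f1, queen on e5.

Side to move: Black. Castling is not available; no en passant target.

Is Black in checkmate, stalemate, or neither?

Black to move; black king on c5.
In check: no.
Legal moves for Black include: Qxh8, Qe8, Qg7, Qe7, Qxc7, Qf6, Qe6+, Qd6, Qh5, Qg5, Qf5, Qd5+, Qf4, Qe4, Qd4, Qg3+, Qe3+, Qc3+, ... (list truncated; more exist).
Black has legal moves and is not in check → neither.

neither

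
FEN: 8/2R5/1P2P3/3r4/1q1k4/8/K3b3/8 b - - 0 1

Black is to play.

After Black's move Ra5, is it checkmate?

yes

After Ra5: white king on a2; in check: yes, from the black rook on a5.
King squares — a1: attacked by Ra5; b1: attacked by Qb4; b2: attacked by Qb4; a3: attacked by Qb4; b3: attacked by Qb4.
White has no legal moves → checkmate.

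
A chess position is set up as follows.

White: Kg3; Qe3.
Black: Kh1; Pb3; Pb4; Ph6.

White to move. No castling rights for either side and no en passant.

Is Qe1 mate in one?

yes

After Qe1: black king on h1; in check: yes, from the white queen on e1.
King squares — g1: attacked by Qe1; g2: attacked by Kg3; h2: attacked by Kg3.
Black has no legal moves → checkmate.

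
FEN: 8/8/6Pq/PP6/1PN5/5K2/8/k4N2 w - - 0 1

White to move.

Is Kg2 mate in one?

After Kg2: black king on a1; in check: no.
Black is not in check, so this cannot be checkmate.

no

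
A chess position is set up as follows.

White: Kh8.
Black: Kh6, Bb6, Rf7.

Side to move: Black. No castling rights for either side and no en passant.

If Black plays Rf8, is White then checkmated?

After Rf8: white king on h8; in check: yes, from the black rook on f8.
King squares — g7: attacked by Kh6; h7: attacked by Kh6; g8: attacked by Rf8.
White has no legal moves → checkmate.

yes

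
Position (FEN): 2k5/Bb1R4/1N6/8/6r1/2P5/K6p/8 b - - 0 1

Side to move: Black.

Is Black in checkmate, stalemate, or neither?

Black to move; black king on c8.
In check: yes, from the white knight on b6.
King squares — b7: own bishop; c7: attacked by Rd7; d7: attacked by Nb6; b8: attacked by Ba7; d8: attacked by Rd7.
Legal moves for Black: none.
In check with no legal moves → checkmate.

checkmate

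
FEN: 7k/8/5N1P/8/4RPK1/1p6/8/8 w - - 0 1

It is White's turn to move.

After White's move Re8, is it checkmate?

yes

After Re8: black king on h8; in check: yes, from the white rook on e8.
King squares — g7: attacked by Ph6; h7: attacked by Nf6; g8: attacked by Nf6.
Black has no legal moves → checkmate.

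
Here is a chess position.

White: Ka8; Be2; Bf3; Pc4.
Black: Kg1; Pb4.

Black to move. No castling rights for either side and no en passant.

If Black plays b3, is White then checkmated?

no

After b3: white king on a8; in check: no.
White is not in check, so this cannot be checkmate.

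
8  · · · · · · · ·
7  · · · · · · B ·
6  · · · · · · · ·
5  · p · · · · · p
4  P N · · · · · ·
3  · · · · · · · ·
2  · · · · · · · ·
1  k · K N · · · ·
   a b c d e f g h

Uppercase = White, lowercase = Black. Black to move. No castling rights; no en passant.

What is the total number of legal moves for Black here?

0

Black to move; king on a1.
In check: yes, from the white bishop on g7.
Legal moves: none.
Count: 0.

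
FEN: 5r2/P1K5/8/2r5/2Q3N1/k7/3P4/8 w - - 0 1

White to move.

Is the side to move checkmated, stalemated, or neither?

White to move; white king on c7.
In check: yes, from the black rook on c5.
Legal moves for White: Kd7, Kb7, Kd6, Kb6, Qxc5+.
White is in check but has 5 legal moves → neither.

neither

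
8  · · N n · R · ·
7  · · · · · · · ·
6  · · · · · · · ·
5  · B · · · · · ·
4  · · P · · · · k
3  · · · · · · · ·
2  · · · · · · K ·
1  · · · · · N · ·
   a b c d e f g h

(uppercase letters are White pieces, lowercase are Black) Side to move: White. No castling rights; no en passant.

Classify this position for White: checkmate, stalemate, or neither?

neither

White to move; white king on g2.
In check: no.
Legal moves for White include: Rh8+, Rg8, Re8, Rxd8, Rf7, Rf6, Rf5, Rf4+, Rf3, Rf2, Ne7, Na7, Nd6, Nb6, Be8, Bd7, Bc6, Ba6, ... (list truncated; more exist).
White has legal moves and is not in check → neither.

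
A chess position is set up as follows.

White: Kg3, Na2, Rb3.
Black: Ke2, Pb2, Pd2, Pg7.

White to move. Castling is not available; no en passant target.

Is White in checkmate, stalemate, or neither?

neither

White to move; white king on g3.
In check: no.
Legal moves for White include: Kh4, Kg4, Kf4, Kh3, Kh2, Kg2, Rb8, Rb7, Rb6, Rb5, Rb4, Rf3, Re3+, Rd3, Rc3, Ra3, Rxb2, Nb4, ... (list truncated; more exist).
White has legal moves and is not in check → neither.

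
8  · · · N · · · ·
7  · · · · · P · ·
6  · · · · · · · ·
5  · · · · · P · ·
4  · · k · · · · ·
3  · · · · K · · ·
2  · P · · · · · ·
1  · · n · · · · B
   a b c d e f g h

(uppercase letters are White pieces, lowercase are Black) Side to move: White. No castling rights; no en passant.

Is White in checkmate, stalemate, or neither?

neither

White to move; white king on e3.
In check: no.
Legal moves for White include: Nb7, Ne6, Nc6, Kf4, Ke4, Kf3, Kf2, Kd2, Ba8, Bb7, Bc6, Bd5+, Be4, Bf3, Bg2, f8=Q, f8=R, f8=B, ... (list truncated; more exist).
White has legal moves and is not in check → neither.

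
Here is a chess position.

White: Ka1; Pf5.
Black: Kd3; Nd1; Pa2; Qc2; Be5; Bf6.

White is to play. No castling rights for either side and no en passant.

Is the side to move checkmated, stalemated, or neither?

White to move; white king on a1.
In check: yes, from the black bishop on e5.
King squares — b1: attacked by Pa2; a2: attacked by Qc2; b2: attacked by Nd1.
Legal moves for White: none.
In check with no legal moves → checkmate.

checkmate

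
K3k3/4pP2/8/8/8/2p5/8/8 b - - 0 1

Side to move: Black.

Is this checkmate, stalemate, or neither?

Black to move; black king on e8.
In check: yes, from the white pawn on f7.
Legal moves for Black: Kf8, Kd8, Kxf7, Kd7.
Black is in check but has 4 legal moves → neither.

neither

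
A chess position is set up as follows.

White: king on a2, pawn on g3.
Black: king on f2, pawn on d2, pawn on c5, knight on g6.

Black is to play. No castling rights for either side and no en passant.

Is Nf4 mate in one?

After Nf4: white king on a2; in check: no.
White is not in check, so this cannot be checkmate.

no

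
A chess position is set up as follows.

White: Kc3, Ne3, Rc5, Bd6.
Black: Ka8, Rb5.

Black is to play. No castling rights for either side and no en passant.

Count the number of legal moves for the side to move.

Black to move; king on a8.
In check: no.
Legal moves: Kb7, Ka7, Rb8, Rb7, Rb6, Rxc5+, Ra5, Rb4, Rb3+, Rb2, Rb1.
Count: 11.

11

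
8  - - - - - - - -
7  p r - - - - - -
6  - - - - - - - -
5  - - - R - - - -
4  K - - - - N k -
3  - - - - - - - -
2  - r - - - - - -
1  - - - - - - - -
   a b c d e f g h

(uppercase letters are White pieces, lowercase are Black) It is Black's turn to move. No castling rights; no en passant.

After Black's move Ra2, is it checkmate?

yes

After Ra2: white king on a4; in check: yes, from the black rook on a2.
King squares — a3: attacked by Ra2; b3: attacked by Rb7; b4: attacked by Rb7; a5: attacked by Ra2; b5: attacked by Rb7.
White has no legal moves → checkmate.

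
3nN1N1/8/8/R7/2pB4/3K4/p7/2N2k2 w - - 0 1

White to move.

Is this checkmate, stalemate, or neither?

neither

White to move; white king on d3.
In check: yes, from the black pawn on c4.
King squares — c2: available; d2: available; e2: attacked by Kf1; c3: available; e3: available; c4: available; d4: own bishop; e4: available.
Legal moves for White: Ke4, Kxc4, Ke3, Kc3, Kd2, Kc2.
White is in check but has 6 legal moves → neither.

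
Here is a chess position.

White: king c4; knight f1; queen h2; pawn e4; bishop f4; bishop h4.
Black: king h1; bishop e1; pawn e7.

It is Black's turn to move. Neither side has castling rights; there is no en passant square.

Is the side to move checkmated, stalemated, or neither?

checkmate

Black to move; black king on h1.
In check: yes, from the white queen on h2.
King squares — g1: attacked by Qh2; g2: attacked by Qh2; h2: attacked by Nf1.
Legal moves for Black: none.
In check with no legal moves → checkmate.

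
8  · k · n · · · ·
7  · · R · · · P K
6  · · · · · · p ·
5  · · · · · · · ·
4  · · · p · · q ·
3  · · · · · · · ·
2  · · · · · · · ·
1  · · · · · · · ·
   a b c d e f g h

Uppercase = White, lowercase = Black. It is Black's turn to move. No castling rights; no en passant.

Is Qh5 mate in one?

no

After Qh5: white king on h7; in check: yes, from the black queen on h5.
White has 1 legal reply: Kg8.
In check but a legal move exists → not checkmate.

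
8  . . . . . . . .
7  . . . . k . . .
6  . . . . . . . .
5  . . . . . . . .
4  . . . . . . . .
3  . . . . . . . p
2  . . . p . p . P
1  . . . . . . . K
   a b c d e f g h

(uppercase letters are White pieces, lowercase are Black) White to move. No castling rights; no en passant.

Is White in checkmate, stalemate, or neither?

stalemate

White to move; white king on h1.
In check: no.
King squares — g1: attacked by Pf2; g2: attacked by Ph3; h2: own pawn.
Legal moves for White: none.
Not in check and no legal moves → stalemate.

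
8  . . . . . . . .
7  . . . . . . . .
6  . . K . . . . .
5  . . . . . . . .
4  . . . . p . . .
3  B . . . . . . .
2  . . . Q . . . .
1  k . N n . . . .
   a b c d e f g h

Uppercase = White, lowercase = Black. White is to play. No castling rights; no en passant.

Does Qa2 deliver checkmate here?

yes

After Qa2: black king on a1; in check: yes, from the white queen on a2.
King squares — b1: attacked by Qa2; a2: attacked by Nc1; b2: attacked by Qa2.
Black has no legal moves → checkmate.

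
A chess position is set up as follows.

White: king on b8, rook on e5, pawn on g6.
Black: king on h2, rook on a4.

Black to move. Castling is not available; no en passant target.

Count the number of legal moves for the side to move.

Black to move; king on h2.
In check: no.
Legal moves: Ra8+, Ra7, Ra6, Ra5, Rh4, Rg4, Rf4, Re4, Rd4, Rc4, Rb4+, Ra3, Ra2, Ra1, Kh3, Kg3, Kg2, Kh1, Kg1.
Count: 19.

19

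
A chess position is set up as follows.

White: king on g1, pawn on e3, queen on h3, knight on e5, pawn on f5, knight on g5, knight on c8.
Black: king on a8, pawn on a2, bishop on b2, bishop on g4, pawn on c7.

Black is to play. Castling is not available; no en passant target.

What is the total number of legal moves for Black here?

Black to move; king on a8.
In check: no.
Legal moves: Kb8, Kb7, Bh5, Bxf5, Bxh3, Bf3, Be2, Bd1, Bxe5, Bd4, Bc3, Ba3, Bc1, Ba1, c6, a1=Q+, a1=R+, a1=B, a1=N, c5.
Count: 20.

20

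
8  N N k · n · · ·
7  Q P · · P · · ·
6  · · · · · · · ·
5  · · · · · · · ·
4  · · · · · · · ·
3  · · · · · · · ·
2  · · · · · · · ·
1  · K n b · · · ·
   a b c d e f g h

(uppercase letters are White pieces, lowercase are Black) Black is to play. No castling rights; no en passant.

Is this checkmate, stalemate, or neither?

Black to move; black king on c8.
In check: yes, from the white pawn on b7.
King squares — b7: attacked by Qa7; c7: attacked by Na8; d7: attacked by Nb8; b8: attacked by Qa7; d8: attacked by Pe7.
Legal moves for Black: none.
In check with no legal moves → checkmate.

checkmate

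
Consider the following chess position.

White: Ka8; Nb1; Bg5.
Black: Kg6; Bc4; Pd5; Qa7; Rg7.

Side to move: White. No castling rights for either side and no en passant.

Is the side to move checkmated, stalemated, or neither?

checkmate

White to move; white king on a8.
In check: yes, from the black queen on a7.
King squares — a7: attacked by Rg7; b7: attacked by Qa7; b8: attacked by Qa7.
Legal moves for White: none.
In check with no legal moves → checkmate.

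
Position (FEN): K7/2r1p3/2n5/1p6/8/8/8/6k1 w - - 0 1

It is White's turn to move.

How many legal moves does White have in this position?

0

White to move; king on a8.
In check: no.
Legal moves: none.
Count: 0.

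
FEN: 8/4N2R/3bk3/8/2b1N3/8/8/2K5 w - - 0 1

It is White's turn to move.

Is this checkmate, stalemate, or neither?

White to move; white king on c1.
In check: no.
Legal moves for White include: Rh8, Rg7, Rf7, Rh6+, Rh5, Rh4, Rh3, Rh2, Rh1, Ng8, Nc8, Ng6, Nc6, Nf5, Nd5, Nf6, Nxd6, Ng5+, ... (list truncated; more exist).
White has legal moves and is not in check → neither.

neither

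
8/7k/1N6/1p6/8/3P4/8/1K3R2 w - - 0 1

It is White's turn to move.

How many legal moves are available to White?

24

White to move; king on b1.
In check: no.
Legal moves: Nc8, Na8, Nd7, Nd5, Nc4, Na4, Rf8, Rf7+, Rf6, Rf5, Rf4, Rf3, Rf2, Rh1+, Rg1, Re1, Rd1, Rc1, Kc2, Kb2, Ka2, Kc1, Ka1, d4.
Count: 24.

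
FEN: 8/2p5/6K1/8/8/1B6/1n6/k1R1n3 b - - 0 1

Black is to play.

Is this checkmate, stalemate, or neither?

Black to move; black king on a1.
In check: yes, from the white rook on c1.
King squares — b1: attacked by Rc1; a2: attacked by Bb3; b2: own knight.
Legal moves for Black: none.
In check with no legal moves → checkmate.

checkmate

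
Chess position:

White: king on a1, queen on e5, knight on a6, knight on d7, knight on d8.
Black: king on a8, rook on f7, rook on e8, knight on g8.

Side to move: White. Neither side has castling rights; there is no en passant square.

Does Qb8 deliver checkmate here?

After Qb8: black king on a8; in check: yes, from the white queen on b8.
King squares — a7: attacked by Qb8; b7: attacked by Qb8; b8: attacked by Na6.
Black has no legal moves → checkmate.

yes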